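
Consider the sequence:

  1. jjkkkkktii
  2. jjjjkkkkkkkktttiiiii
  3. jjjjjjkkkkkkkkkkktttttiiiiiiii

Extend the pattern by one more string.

Reading off run lengths: j runs 2, 4, 6; k runs 5, 8, 11; t runs 1, 3, 5; i runs 2, 5, 8 — each is linear in n (n = 1, 2, …).
For the next term, n = 4, so the run lengths are 8, 14, 7, 11.

jjjjjjjjkkkkkkkkkkkkkktttttttiiiiiiiiiii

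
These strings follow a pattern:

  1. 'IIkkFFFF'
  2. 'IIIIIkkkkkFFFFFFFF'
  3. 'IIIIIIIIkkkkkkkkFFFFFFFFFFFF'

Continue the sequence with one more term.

Reading off run lengths: I runs 2, 5, 8; k runs 2, 5, 8; F runs 4, 8, 12 — each is linear in n (n = 1, 2, …).
At n = 4 the blocks have lengths 11, 11, 16.

IIIIIIIIIIIkkkkkkkkkkkFFFFFFFFFFFFFFFF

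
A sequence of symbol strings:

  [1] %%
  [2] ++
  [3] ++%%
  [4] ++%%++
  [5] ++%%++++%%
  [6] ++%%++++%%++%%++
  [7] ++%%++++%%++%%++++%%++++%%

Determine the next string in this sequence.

++%%++++%%++%%++++%%++++%%++%%++++%%++%%++

Each term (from the third on) is the previous term followed by the one before it: term 3 = ++·%% = ++%%.
The next term joins ++%%++++%%++%%++++%%++++%% and ++%%++++%%++%%++.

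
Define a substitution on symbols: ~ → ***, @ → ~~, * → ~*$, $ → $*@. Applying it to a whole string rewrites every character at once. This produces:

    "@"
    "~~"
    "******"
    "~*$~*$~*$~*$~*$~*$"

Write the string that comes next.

Replace each of the 18 characters of ~*$~*$~*$~*$~*$~*$ in place — *** ~*$ $*@ *** ~*$ $*@ *** ~*$ $*@ *** ~*$ $*@ *** ~*$ $*@ *** ~*$ $*@ — and concatenate.

***~*$$*@***~*$$*@***~*$$*@***~*$$*@***~*$$*@***~*$$*@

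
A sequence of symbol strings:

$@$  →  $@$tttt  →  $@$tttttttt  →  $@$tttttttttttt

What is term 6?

Each term is the previous one with tttt appended.
From $@$tttttttttttt, 2 further steps: $@$tttttttttttt → $@$tttttttttttttttt → (answer).

$@$tttttttttttttttttttt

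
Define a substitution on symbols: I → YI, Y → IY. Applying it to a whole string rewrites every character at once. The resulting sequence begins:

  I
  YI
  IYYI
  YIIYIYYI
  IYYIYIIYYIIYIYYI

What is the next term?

Rewriting the 16 symbols of IYYIYIIYYIIYIYYI one by one yields YI IY IY YI IY YI YI IY IY YI YI IY YI IY IY YI; concatenated:

YIIYIYYIIYYIYIIYIYYIYIIYYIIYIYYI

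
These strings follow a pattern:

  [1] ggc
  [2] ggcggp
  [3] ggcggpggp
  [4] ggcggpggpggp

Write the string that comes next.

ggcggpggpggpggp

Every step adds ggp to the end: s(k+1) = s(k)·ggp.
So the next term is ggcggpggpggp·ggp.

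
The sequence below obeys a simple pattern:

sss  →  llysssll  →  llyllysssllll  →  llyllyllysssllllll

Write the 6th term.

llyllyllyllyllysssllllllllll

Every step adds lly to the front and ll to the end of the previous string.
From llyllyllysssllllll, 2 further steps: llyllyllysssllllll → llyllyllyllysssllllllll → (answer).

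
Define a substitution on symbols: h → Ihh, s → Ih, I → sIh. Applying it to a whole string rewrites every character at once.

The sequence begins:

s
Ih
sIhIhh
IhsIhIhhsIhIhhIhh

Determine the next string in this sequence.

φ(IhsIhIhhsIhIhhIhh) expands symbol-by-symbol to sIh Ihh Ih sIh Ihh sIh Ihh Ihh Ih sIh Ihh sIh Ihh Ihh sIh Ihh Ihh; joining the 17 pieces gives the next term.

sIhIhhIhsIhIhhsIhIhhIhhIhsIhIhhsIhIhhIhhsIhIhhIhh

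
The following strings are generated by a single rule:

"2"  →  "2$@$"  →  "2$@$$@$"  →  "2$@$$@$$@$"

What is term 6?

Every step adds $@$ to the end: s(k+1) = s(k)·$@$.
From 2$@$$@$$@$, 2 further steps: 2$@$$@$$@$ → 2$@$$@$$@$$@$ → (answer).

2$@$$@$$@$$@$$@$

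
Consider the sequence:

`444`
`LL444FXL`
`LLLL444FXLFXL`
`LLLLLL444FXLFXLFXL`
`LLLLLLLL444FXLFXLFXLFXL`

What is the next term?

s(k+1) = LL·s(k)·FXL, so each term gains LL as a prefix and FXL as a suffix.
Applying this once more to LLLLLLLL444FXLFXLFXLFXL:

LLLLLLLLLL444FXLFXLFXLFXLFXL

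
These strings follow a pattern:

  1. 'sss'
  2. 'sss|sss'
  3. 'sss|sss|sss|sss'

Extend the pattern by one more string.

Each string is two copies of the previous one joined by '|'.
Doubling sss|sss|sss|sss with '|' between the halves:

sss|sss|sss|sss|sss|sss|sss|sss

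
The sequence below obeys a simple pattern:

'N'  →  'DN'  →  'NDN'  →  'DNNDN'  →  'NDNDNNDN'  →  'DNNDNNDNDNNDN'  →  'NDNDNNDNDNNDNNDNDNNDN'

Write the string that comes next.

Each term (from the third on) is the two preceding terms concatenated in order: term 3 = N·DN = NDN.
So term 8 is DNNDNNDNDNNDN·NDNDNNDNDNNDNNDNDNNDN.

DNNDNNDNDNNDNNDNDNNDNDNNDNNDNDNNDN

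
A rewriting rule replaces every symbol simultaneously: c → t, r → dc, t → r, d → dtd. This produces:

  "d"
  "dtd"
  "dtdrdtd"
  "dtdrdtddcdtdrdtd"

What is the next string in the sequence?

Applying the rule to each of the 16 symbols of dtdrdtddcdtdrdtd gives the pieces dtd r dtd dc dtd r dtd dtd t dtd r dtd dc dtd r dtd, which concatenate to the answer.

dtdrdtddcdtdrdtddtdtdtdrdtddcdtdrdtd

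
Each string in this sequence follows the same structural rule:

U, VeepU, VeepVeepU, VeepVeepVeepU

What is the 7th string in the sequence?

The strings grow by a fixed prefix Veep each time.
From VeepVeepVeepU, 3 further steps: VeepVeepVeepU → VeepVeepVeepVeepU → VeepVeepVeepVeepVeepU → (answer).

VeepVeepVeepVeepVeepVeepU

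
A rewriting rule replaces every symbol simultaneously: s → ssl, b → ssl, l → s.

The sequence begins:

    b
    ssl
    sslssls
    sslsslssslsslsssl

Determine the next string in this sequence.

φ(sslsslssslsslsssl) expands symbol-by-symbol to ssl ssl s ssl ssl s ssl ssl ssl s ssl ssl s ssl ssl ssl s; joining the 17 pieces gives the next term.

sslsslssslsslssslsslsslssslsslssslsslssls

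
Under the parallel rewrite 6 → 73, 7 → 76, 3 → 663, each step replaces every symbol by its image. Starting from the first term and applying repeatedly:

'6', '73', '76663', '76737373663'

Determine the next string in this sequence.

Expanding 76737373663: 7→76, 6→73, 7→76, 3→663, 7→76, 3→663, 7→76, 3→663, 6→73, 6→73, 3→663. Concatenated: 76 73 76 663 76 663 76 663 73 73 663.

76737666376663766637373663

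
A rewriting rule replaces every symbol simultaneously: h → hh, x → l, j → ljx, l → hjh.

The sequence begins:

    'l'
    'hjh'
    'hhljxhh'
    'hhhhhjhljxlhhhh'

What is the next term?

Applying the rule to each of the 15 symbols of hhhhhjhljxlhhhh gives the pieces hh hh hh hh hh ljx hh hjh ljx l hjh hh hh hh hh, which concatenate to the answer.

hhhhhhhhhhljxhhhjhljxlhjhhhhhhhhh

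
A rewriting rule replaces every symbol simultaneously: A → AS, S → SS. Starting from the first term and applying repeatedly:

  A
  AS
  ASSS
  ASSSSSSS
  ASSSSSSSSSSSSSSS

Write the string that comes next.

Replace each of the 16 characters of ASSSSSSSSSSSSSSS in place — AS SS SS SS SS SS SS SS SS SS SS SS SS SS SS SS — and concatenate.

ASSSSSSSSSSSSSSSSSSSSSSSSSSSSSSS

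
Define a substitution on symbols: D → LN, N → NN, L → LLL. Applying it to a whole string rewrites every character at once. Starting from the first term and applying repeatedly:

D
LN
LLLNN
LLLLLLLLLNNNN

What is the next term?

Applying the rule to each of the 13 symbols of LLLLLLLLLNNNN gives the pieces LLL LLL LLL LLL LLL LLL LLL LLL LLL NN NN NN NN, which concatenate to the answer.

LLLLLLLLLLLLLLLLLLLLLLLLLLLNNNNNNNN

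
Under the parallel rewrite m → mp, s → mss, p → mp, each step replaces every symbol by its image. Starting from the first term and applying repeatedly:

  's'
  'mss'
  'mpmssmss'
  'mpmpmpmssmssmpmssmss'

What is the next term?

Replace each of the 20 characters of mpmpmpmssmssmpmssmss in place — mp mp mp mp mp mp mp mss mss mp mss mss mp mp mp mss mss mp mss mss — and concatenate.

mpmpmpmpmpmpmpmssmssmpmssmssmpmpmpmssmssmpmssmss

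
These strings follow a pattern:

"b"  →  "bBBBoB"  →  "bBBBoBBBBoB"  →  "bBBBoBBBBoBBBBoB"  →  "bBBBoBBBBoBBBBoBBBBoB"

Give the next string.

bBBBoBBBBoBBBBoBBBBoBBBBoB

Every step adds BBBoB to the end: s(k+1) = s(k)·BBBoB.
One more step from bBBBoBBBBoBBBBoBBBBoB gives the answer.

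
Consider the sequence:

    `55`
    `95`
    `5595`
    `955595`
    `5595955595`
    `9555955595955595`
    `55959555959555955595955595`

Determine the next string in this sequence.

Each term (from the third on) is the two preceding terms concatenated in order: term 3 = 55·95 = 5595.
Continuing: 9555955595955595 · 55959555959555955595955595 gives term 8.

955595559595559555959555959555955595955595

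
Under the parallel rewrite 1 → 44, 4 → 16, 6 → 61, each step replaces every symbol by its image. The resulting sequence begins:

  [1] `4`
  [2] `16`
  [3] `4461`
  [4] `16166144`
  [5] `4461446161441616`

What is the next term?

φ(4461446161441616) expands symbol-by-symbol to 16 16 61 44 16 16 61 44 61 44 16 16 44 61 44 61; joining the 16 pieces gives the next term.

16166144161661446144161644614461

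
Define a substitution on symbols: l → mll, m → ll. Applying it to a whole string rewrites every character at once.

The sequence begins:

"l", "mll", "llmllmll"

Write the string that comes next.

Apply φ to llmllmll symbol by symbol: l→mll, l→mll, m→ll, l→mll, l→mll, m→ll, l→mll, l→mll; joined: mll mll ll mll mll ll mll mll.

mllmllllmllmllllmllmll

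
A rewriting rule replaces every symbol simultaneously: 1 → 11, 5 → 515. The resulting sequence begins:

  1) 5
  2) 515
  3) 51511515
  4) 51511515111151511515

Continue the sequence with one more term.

Replace each of the 20 characters of 51511515111151511515 in place — 515 11 515 11 11 515 11 515 11 11 11 11 515 11 515 11 11 515 11 515 — and concatenate.

515115151111515115151111111151511515111151511515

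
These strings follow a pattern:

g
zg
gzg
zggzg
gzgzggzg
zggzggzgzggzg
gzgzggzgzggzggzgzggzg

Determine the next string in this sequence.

From term 3 onward, concatenate the second-to-last term with the last: g·zg = gzg, zg·gzg = zggzg, …
Continuing: zggzggzgzggzg · gzgzggzgzggzggzgzggzg gives term 8.

zggzggzgzggzggzgzggzgzggzggzgzggzg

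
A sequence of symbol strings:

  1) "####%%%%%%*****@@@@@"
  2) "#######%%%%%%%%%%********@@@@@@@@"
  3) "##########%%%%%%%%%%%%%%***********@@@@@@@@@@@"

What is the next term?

Each string has the form #^{3n-2} %^{4n-2} *^{3n-1} @^{3n-1}, where the shown terms are n = 2, 3, 4.
For the next term, n = 5, so the run lengths are 13, 18, 14, 14.

#############%%%%%%%%%%%%%%%%%%**************@@@@@@@@@@@@@@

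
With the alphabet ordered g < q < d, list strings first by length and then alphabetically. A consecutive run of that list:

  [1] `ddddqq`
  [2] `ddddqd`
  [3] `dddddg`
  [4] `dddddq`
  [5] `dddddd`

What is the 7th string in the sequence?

ggggggq

Advancing 2 positions from dddddd through dddddd → ggggggg reaches term 7.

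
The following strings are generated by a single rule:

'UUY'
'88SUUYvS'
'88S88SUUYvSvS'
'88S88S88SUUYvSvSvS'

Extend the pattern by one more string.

Each term wraps the previous one in 88S on the left and vS on the right.
Applying this once more to 88S88S88SUUYvSvSvS:

88S88S88S88SUUYvSvSvSvS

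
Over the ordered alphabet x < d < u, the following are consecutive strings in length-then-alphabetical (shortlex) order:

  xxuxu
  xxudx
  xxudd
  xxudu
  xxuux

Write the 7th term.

xxuuu

Advancing 2 positions from xxuux through xxuux → xxuud reaches term 7.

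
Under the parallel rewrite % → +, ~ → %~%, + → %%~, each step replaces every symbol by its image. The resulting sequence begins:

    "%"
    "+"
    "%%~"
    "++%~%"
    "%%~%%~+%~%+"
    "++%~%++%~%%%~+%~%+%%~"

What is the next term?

%%~%%~+%~%+%%~%%~+%~%+++%~%%%~+%~%+%%~++%~%

φ(++%~%++%~%%%~+%~%+%%~) expands symbol-by-symbol to %%~ %%~ + %~% + %%~ %%~ + %~% + + + %~% %%~ + %~% + %%~ + + %~%; joining the 21 pieces gives the next term.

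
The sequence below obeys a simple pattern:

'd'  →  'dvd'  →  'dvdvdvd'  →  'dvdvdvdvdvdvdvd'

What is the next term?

dvdvdvdvdvdvdvdvdvdvdvdvdvdvdvd

Each string is two copies of the previous one joined by 'v'.
One more doubling of dvdvdvdvdvdvdvd gives the answer.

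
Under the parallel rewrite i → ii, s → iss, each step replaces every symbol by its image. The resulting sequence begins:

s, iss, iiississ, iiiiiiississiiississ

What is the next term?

Applying the rule to each of the 20 symbols of iiiiiiississiiississ gives the pieces ii ii ii ii ii ii ii iss iss ii iss iss ii ii ii iss iss ii iss iss, which concatenate to the answer.

iiiiiiiiiiiiiiississiiississiiiiiiississiiississ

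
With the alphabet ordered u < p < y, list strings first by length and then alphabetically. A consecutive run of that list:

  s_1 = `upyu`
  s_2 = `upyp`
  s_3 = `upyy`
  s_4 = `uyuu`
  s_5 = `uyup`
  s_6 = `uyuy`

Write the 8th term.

Stepping forward 2 times from uyuy: uyuy → uypu, then the target.

uypp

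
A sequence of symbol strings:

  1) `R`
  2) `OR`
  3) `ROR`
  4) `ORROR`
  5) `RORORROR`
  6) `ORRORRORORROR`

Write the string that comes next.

RORORRORORRORRORORROR

Each term (from the third on) is the two preceding terms concatenated in order: term 3 = R·OR = ROR.
The next term joins RORORROR and ORRORRORORROR.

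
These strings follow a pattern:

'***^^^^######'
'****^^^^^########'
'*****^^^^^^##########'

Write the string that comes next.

******^^^^^^^############

The n-th term is n+1 *'s then n+2 ^'s then 2n+2 #'s, where the shown terms are n = 2, 3, 4.
Setting n = 5 gives 6, 7, 12 characters in each block.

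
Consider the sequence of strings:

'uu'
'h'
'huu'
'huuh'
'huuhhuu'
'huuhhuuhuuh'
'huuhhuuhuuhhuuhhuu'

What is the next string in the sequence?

From term 3 onward, concatenate the last term with the second-to-last: h·uu = huu, huu·h = huuh, …
The next term joins huuhhuuhuuhhuuhhuu and huuhhuuhuuh.

huuhhuuhuuhhuuhhuuhuuhhuuhuuh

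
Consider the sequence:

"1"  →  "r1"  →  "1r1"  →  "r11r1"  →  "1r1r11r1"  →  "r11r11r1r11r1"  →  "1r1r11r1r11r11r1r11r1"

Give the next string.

r11r11r1r11r11r1r11r1r11r11r1r11r1

This is a Fibonacci-style word recurrence s(k) = s(k−2)·s(k−1): e.g. 1·r1 = 1r1.
So term 8 is r11r11r1r11r1·1r1r11r1r11r11r1r11r1.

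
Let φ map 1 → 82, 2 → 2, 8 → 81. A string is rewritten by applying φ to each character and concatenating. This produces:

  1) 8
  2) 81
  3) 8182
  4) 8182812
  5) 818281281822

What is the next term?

Apply φ to 818281281822 symbol by symbol: 8→81, 1→82, 8→81, 2→2, 8→81, 1→82, 2→2, 8→81, 1→82, 8→81, 2→2, 2→2; joined: 81 82 81 2 81 82 2 81 82 81 2 2.

81828128182281828122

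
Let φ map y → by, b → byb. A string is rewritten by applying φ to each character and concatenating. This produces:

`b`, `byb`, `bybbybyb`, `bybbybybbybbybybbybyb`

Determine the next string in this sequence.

bybbybybbybbybybbybybbybbybybbybbybybbybybbybbybybbybyb

Replace each of the 21 characters of bybbybybbybbybybbybyb in place — byb by byb byb by byb by byb byb by byb byb by byb by byb byb by byb by byb — and concatenate.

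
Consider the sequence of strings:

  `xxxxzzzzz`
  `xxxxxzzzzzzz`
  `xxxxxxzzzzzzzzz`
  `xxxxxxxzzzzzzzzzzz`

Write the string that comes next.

Reading off run lengths: x runs 4, 5, 6, 7; z runs 5, 7, 9, 11 — each is linear in n, where the shown terms are n = 2, 3, 4, 5.
At n = 6 the blocks have lengths 8, 13.

xxxxxxxxzzzzzzzzzzzzz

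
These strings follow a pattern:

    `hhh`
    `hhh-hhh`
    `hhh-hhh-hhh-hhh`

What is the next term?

Each string is two copies of the previous one joined by '-'.
One more doubling of hhh-hhh-hhh-hhh gives the answer.

hhh-hhh-hhh-hhh-hhh-hhh-hhh-hhh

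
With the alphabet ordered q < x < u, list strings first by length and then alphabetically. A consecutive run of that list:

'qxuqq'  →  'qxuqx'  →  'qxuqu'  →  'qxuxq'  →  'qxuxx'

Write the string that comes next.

qxuxu

The successor of qxuxx increments the rightmost position that isn't already u and resets every position after it to q.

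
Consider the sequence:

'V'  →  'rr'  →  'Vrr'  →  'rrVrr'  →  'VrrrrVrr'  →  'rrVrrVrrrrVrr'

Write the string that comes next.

VrrrrVrrrrVrrVrrrrVrr

This is a Fibonacci-style word recurrence s(k) = s(k−2)·s(k−1): e.g. V·rr = Vrr.
The next term joins VrrrrVrr and rrVrrVrrrrVrr.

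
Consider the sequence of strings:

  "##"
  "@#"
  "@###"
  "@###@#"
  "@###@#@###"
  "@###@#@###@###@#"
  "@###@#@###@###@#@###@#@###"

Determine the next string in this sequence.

@###@#@###@###@#@###@#@###@###@#@###@###@#

This is a Fibonacci-style word recurrence s(k) = s(k−1)·s(k−2): e.g. @#·## = @###.
The next term joins @###@#@###@###@#@###@#@### and @###@#@###@###@#.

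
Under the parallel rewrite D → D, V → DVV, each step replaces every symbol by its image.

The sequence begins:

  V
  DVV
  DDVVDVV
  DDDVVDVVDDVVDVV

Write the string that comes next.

Rewriting the 15 symbols of DDDVVDVVDDVVDVV one by one yields D D D DVV DVV D DVV DVV D D DVV DVV D DVV DVV; concatenated:

DDDDVVDVVDDVVDVVDDDVVDVVDDVVDVV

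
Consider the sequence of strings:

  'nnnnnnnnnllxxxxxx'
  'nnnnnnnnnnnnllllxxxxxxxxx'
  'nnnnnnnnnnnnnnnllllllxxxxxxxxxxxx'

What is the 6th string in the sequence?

Term n consists of 3n+3 n's, followed by 2n-2 l's, followed by 3n x's, where the shown terms are n = 2, 3, 4.
For term 6, n = 7, so the run lengths are 24, 12, 21.

nnnnnnnnnnnnnnnnnnnnnnnnllllllllllllxxxxxxxxxxxxxxxxxxxxx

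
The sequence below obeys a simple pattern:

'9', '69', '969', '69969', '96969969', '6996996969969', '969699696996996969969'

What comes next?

From term 3 onward, concatenate the second-to-last term with the last: 9·69 = 969, 69·969 = 69969, …
The next term joins 6996996969969 and 969699696996996969969.

6996996969969969699696996996969969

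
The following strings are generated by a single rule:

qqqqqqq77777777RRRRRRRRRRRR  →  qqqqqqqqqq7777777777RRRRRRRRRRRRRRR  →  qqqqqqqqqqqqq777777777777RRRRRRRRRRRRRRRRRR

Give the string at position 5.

qqqqqqqqqqqqqqqqqqq7777777777777777RRRRRRRRRRRRRRRRRRRRRRRR

The n-th term is 3n-2 q's then 2n+2 7's then 3n+3 R's, where the shown terms are n = 3, 4, 5.
For term 5, n = 7, so the run lengths are 19, 16, 24.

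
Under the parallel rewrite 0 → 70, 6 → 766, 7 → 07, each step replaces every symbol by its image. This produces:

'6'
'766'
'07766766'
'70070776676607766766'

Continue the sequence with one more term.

077070077007077667660776676670070776676607766766

Replace each of the 20 characters of 70070776676607766766 in place — 07 70 70 07 70 07 07 766 766 07 766 766 70 07 07 766 766 07 766 766 — and concatenate.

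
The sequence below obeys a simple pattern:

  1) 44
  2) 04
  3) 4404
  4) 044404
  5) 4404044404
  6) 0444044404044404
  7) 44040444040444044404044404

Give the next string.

This is a Fibonacci-style word recurrence s(k) = s(k−2)·s(k−1): e.g. 44·04 = 4404.
The next term joins 0444044404044404 and 44040444040444044404044404.

044404440404440444040444040444044404044404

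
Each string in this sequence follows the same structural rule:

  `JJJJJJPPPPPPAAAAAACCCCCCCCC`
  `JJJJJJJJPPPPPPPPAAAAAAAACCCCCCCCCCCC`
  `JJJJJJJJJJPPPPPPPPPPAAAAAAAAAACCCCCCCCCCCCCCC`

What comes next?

JJJJJJJJJJJJPPPPPPPPPPPPAAAAAAAAAAAACCCCCCCCCCCCCCCCCC

Term n consists of 2n J's, followed by 2n P's, followed by 2n A's, followed by 3n C's, where the shown terms are n = 3, 4, 5.
At n = 6 the blocks have lengths 12, 12, 12, 18.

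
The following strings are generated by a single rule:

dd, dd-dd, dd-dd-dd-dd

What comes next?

dd-dd-dd-dd-dd-dd-dd-dd

s(k+1) = s(k)·-·s(k) — each term doubles the last with '-' between the halves.
One more doubling of dd-dd-dd-dd gives the answer.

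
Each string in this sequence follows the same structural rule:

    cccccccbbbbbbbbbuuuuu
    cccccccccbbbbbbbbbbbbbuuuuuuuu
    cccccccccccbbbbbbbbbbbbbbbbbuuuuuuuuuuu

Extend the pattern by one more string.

cccccccccccccbbbbbbbbbbbbbbbbbbbbbuuuuuuuuuuuuuu

The n-th term is 2n+3 c's then 4n+1 b's then 3n-1 u's, where the shown terms are n = 2, 3, 4.
Setting n = 5 gives 13, 21, 14 characters in each block.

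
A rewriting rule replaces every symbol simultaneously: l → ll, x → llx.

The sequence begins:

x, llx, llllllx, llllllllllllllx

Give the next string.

llllllllllllllllllllllllllllllx

φ(llllllllllllllx) expands symbol-by-symbol to ll ll ll ll ll ll ll ll ll ll ll ll ll ll llx; joining the 15 pieces gives the next term.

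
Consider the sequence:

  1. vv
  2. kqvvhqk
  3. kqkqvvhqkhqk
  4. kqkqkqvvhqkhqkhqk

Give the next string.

s(k+1) = kq·s(k)·hqk, so each term gains kq as a prefix and hqk as a suffix.
So the next term is kq·kqkqkqvvhqkhqkhqk·hqk.

kqkqkqkqvvhqkhqkhqkhqk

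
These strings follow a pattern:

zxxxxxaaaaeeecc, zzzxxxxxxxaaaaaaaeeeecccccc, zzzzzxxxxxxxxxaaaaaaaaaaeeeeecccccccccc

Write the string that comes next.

zzzzzzzxxxxxxxxxxxaaaaaaaaaaaaaeeeeeecccccccccccccc

Term n consists of 2n-1 z's, followed by 2n+3 x's, followed by 3n+1 a's, followed by n+2 e's, followed by 4n-2 c's (n = 1, 2, …).
Setting n = 4 gives 7, 11, 13, 6, 14 characters in each block.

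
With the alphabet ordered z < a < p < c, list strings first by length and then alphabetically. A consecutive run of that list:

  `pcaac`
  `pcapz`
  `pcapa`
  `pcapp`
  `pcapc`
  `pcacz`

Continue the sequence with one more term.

The successor of pcacz increments the rightmost position that isn't already c and resets every position after it to z.

pcaca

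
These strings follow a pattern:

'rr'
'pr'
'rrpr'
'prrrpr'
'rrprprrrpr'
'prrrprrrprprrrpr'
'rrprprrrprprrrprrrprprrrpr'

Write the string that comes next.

Each term (from the third on) is the two preceding terms concatenated in order: term 3 = rr·pr = rrpr.
So term 8 is prrrprrrprprrrpr·rrprprrrprprrrprrrprprrrpr.

prrrprrrprprrrprrrprprrrprprrrprrrprprrrpr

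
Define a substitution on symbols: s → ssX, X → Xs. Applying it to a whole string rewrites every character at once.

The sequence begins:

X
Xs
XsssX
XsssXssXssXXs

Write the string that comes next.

XsssXssXssXXsssXssXXsssXssXXsXsssX

Replace each of the 13 characters of XsssXssXssXXs in place — Xs ssX ssX ssX Xs ssX ssX Xs ssX ssX Xs Xs ssX — and concatenate.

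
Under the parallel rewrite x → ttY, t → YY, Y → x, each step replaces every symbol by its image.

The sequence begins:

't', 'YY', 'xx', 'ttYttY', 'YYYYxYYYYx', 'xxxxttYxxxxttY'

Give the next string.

Rewriting the 14 symbols of xxxxttYxxxxttY one by one yields ttY ttY ttY ttY YY YY x ttY ttY ttY ttY YY YY x; concatenated:

ttYttYttYttYYYYYxttYttYttYttYYYYYx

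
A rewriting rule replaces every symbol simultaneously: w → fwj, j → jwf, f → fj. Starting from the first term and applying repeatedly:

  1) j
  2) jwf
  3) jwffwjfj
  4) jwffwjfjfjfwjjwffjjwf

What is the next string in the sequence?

Rewriting the 21 symbols of jwffwjfjfjfwjjwffjjwf one by one yields jwf fwj fj fj fwj jwf fj jwf fj jwf fj fwj jwf jwf fwj fj fj jwf jwf fwj fj; concatenated:

jwffwjfjfjfwjjwffjjwffjjwffjfwjjwfjwffwjfjfjjwfjwffwjfj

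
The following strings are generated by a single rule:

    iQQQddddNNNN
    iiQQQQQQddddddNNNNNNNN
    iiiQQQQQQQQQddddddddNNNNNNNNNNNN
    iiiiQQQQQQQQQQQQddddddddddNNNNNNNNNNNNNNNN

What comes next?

Reading off run lengths: i runs 1, 2, 3, 4; Q runs 3, 6, 9, 12; d runs 4, 6, 8, 10; N runs 4, 8, 12, 16 — each is linear in n (n = 1, 2, …).
Setting n = 5 gives 5, 15, 12, 20 characters in each block.

iiiiiQQQQQQQQQQQQQQQddddddddddddNNNNNNNNNNNNNNNNNNNN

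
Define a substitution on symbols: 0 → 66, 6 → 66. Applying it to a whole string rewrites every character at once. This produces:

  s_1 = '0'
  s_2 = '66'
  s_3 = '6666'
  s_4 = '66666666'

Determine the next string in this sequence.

Apply φ to 66666666 symbol by symbol: 6→66, 6→66, 6→66, 6→66, 6→66, 6→66, 6→66, 6→66; joined: 66 66 66 66 66 66 66 66.

6666666666666666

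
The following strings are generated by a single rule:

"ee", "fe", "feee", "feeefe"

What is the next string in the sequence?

Each term (from the third on) is the previous term followed by the one before it: term 3 = fe·ee = feee.
The next term joins feeefe and feee.

feeefefeee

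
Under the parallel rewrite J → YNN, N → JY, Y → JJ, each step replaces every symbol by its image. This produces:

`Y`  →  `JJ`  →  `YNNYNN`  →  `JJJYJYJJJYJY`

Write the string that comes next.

Expanding JJJYJYJJJYJY: J→YNN, J→YNN, J→YNN, Y→JJ, J→YNN, Y→JJ, J→YNN, J→YNN, J→YNN, Y→JJ, J→YNN, Y→JJ. Concatenated: YNN YNN YNN JJ YNN JJ YNN YNN YNN JJ YNN JJ.

YNNYNNYNNJJYNNJJYNNYNNYNNJJYNNJJ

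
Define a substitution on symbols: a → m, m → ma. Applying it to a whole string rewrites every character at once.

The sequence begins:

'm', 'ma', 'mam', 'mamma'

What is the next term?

Expanding mamma: m→ma, a→m, m→ma, m→ma, a→m. Concatenated: ma m ma ma m.

mammamam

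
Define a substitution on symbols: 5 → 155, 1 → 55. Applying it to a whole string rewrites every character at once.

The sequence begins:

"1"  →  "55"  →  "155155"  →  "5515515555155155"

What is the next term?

Applying the rule to each of the 16 symbols of 5515515555155155 gives the pieces 155 155 55 155 155 55 155 155 155 155 55 155 155 55 155 155, which concatenate to the answer.

15515555155155551551551551555515515555155155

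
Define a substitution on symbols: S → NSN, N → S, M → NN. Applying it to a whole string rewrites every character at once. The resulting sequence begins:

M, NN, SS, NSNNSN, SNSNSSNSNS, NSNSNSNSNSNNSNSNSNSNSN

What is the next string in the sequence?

SNSNSNSNSNSNSNSNSNSNSSNSNSNSNSNSNSNSNSNSNS

Replace each of the 22 characters of NSNSNSNSNSNNSNSNSNSNSN in place — S NSN S NSN S NSN S NSN S NSN S S NSN S NSN S NSN S NSN S NSN S — and concatenate.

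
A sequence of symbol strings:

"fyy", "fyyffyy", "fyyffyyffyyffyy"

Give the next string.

Each string is two copies of the previous one joined by 'f'.
So the next term is two copies of fyyffyyffyyffyy with 'f' between the halves.

fyyffyyffyyffyyffyyffyyffyyffyy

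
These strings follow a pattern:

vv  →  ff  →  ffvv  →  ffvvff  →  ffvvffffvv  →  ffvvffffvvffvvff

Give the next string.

From term 3 onward, concatenate the last term with the second-to-last: ff·vv = ffvv, ffvv·ff = ffvvff, …
So term 7 is ffvvffffvvffvvff·ffvvffffvv.

ffvvffffvvffvvffffvvffffvv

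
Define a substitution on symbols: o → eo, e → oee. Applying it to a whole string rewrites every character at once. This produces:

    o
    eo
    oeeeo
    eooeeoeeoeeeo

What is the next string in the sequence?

Applying the rule to each of the 13 symbols of eooeeoeeoeeeo gives the pieces oee eo eo oee oee eo oee oee eo oee oee oee eo, which concatenate to the answer.

oeeeoeooeeoeeeooeeoeeeooeeoeeoeeeo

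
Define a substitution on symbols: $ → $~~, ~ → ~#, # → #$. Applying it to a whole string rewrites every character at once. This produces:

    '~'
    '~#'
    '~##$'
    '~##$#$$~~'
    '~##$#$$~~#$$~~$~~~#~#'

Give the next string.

φ(~##$#$$~~#$$~~$~~~#~#) expands symbol-by-symbol to ~# #$ #$ $~~ #$ $~~ $~~ ~# ~# #$ $~~ $~~ ~# ~# $~~ ~# ~# ~# #$ ~# #$; joining the 21 pieces gives the next term.

~##$#$$~~#$$~~$~~~#~##$$~~$~~~#~#$~~~#~#~##$~##$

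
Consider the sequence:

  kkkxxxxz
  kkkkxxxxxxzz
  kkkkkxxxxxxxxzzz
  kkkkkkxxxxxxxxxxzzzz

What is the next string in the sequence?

Reading off run lengths: k runs 3, 4, 5, 6; x runs 4, 6, 8, 10; z runs 1, 2, 3, 4 — each is linear in n, where the shown terms are n = 2, 3, 4, 5.
At n = 6 the blocks have lengths 7, 12, 5.

kkkkkkkxxxxxxxxxxxxzzzzz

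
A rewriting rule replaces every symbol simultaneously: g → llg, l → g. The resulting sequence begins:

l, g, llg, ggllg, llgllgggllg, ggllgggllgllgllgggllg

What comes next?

Replace each of the 21 characters of ggllgggllgllgllgggllg in place — llg llg g g llg llg llg g g llg g g llg g g llg llg llg g g llg — and concatenate.

llgllgggllgllgllgggllgggllgggllgllgllgggllg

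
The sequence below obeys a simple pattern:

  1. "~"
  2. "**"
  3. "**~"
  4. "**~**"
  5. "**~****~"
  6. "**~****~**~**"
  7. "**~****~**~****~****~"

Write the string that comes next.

From term 3 onward, concatenate the last term with the second-to-last: **·~ = **~, **~·** = **~**, …
The next term joins **~****~**~****~****~ and **~****~**~**.

**~****~**~****~****~**~****~**~**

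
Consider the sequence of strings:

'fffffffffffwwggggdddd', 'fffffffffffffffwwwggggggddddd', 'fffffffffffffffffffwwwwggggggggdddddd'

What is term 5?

fffffffffffffffffffffffffffwwwwwwggggggggggggdddddddd

Term n consists of 4n+3 f's, followed by n w's, followed by 2n g's, followed by n+2 d's, where the shown terms are n = 2, 3, 4.
At n = 6 the blocks have lengths 27, 6, 12, 8.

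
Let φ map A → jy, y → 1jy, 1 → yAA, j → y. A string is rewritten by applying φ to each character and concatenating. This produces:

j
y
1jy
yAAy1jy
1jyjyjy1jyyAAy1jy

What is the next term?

Rewriting the 17 symbols of 1jyjyjy1jyyAAy1jy one by one yields yAA y 1jy y 1jy y 1jy yAA y 1jy 1jy jy jy 1jy yAA y 1jy; concatenated:

yAAy1jyy1jyy1jyyAAy1jy1jyjyjy1jyyAAy1jy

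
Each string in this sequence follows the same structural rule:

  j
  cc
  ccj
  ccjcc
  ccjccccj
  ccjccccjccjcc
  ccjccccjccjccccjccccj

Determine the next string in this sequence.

ccjccccjccjccccjccccjccjccccjccjcc

From term 3 onward, concatenate the last term with the second-to-last: cc·j = ccj, ccj·cc = ccjcc, …
So term 8 is ccjccccjccjccccjccccj·ccjccccjccjcc.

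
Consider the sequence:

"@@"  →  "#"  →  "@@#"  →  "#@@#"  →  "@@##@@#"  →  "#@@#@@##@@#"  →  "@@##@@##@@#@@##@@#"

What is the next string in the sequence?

#@@#@@##@@#@@##@@##@@#@@##@@#

This is a Fibonacci-style word recurrence s(k) = s(k−2)·s(k−1): e.g. @@·# = @@#.
The next term joins #@@#@@##@@# and @@##@@##@@#@@##@@#.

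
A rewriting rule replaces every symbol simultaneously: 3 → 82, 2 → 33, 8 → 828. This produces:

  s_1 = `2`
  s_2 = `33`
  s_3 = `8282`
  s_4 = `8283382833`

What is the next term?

Rewriting each symbol of 8283382833: 8→828, 2→33, 8→828, 3→82, 3→82, 8→828, 2→33, 8→828, 3→82, 3→82, which concatenates to 828 33 828 82 82 828 33 828 82 82.

828338288282828338288282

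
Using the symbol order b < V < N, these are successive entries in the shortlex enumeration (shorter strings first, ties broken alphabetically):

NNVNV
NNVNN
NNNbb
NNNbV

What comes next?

The successor of NNNbV increments the rightmost position that isn't already N and resets every position after it to b.

NNNbN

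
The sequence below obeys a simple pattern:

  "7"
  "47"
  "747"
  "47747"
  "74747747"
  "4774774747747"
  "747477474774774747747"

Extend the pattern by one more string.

4774774747747747477474774774747747

Each term (from the third on) is the two preceding terms concatenated in order: term 3 = 7·47 = 747.
The next term joins 4774774747747 and 747477474774774747747.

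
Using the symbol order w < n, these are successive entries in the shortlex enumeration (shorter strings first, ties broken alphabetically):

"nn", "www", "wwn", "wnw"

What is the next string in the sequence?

wnn

Find the rightmost character of wnw below n, bump it to the next letter, and reset everything to its right to w.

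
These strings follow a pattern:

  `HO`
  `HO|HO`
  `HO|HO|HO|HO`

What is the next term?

HO|HO|HO|HO|HO|HO|HO|HO

s(k+1) = s(k)·|·s(k) — each term doubles the last with '|' between the halves.
One more doubling of HO|HO|HO|HO gives the answer.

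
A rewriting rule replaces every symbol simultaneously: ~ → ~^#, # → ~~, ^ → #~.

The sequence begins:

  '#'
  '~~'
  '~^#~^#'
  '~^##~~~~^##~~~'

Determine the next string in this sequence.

~^##~~~~~~^#~^#~^#~^##~~~~~~^#~^#~^#

φ(~^##~~~~^##~~~) expands symbol-by-symbol to ~^# #~ ~~ ~~ ~^# ~^# ~^# ~^# #~ ~~ ~~ ~^# ~^# ~^#; joining the 14 pieces gives the next term.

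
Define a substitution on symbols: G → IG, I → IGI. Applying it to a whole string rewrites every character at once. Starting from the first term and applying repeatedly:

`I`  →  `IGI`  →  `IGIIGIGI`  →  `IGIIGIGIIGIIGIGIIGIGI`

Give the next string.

IGIIGIGIIGIIGIGIIGIGIIGIIGIGIIGIIGIGIIGIGIIGIIGIGIIGIGI

Applying the rule to each of the 21 symbols of IGIIGIGIIGIIGIGIIGIGI gives the pieces IGI IG IGI IGI IG IGI IG IGI IGI IG IGI IGI IG IGI IG IGI IGI IG IGI IG IGI, which concatenate to the answer.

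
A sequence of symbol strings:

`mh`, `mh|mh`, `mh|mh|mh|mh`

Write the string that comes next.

Every step duplicates the string with '|' between the halves.
One more doubling of mh|mh|mh|mh gives the answer.

mh|mh|mh|mh|mh|mh|mh|mh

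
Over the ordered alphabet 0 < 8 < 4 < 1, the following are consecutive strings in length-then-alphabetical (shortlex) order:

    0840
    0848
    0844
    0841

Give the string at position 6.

0818

Stepping forward 2 times from 0841: 0841 → 0810, then the target.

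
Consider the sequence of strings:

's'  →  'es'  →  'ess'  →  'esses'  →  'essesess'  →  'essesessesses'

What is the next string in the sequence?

From term 3 onward, concatenate the last term with the second-to-last: es·s = ess, ess·es = esses, …
The next term joins essesessesses and essesess.

essesessessesessesess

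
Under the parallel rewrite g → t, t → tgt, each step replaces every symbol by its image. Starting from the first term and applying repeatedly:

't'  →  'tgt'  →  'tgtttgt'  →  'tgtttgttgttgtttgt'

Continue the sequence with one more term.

tgtttgttgttgtttgttgtttgttgtttgttgttgtttgt

Replace each of the 17 characters of tgtttgttgttgtttgt in place — tgt t tgt tgt tgt t tgt tgt t tgt tgt t tgt tgt tgt t tgt — and concatenate.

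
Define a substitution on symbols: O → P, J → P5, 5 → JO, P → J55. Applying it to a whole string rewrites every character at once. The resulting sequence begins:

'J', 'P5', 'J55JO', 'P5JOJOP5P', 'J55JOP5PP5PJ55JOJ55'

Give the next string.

φ(J55JOP5PP5PJ55JOJ55) expands symbol-by-symbol to P5 JO JO P5 P J55 JO J55 J55 JO J55 P5 JO JO P5 P P5 JO JO; joining the 19 pieces gives the next term.

P5JOJOP5PJ55JOJ55J55JOJ55P5JOJOP5PP5JOJO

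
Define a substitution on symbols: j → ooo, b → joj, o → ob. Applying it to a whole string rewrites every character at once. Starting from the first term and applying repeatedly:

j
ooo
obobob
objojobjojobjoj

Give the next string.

objojooooboooobjojooooboooobjojoooobooo

φ(objojobjojobjoj) expands symbol-by-symbol to ob joj ooo ob ooo ob joj ooo ob ooo ob joj ooo ob ooo; joining the 15 pieces gives the next term.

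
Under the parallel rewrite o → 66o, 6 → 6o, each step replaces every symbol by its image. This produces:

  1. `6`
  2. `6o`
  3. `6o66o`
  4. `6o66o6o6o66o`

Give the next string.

6o66o6o6o66o6o66o6o66o6o6o66o

Apply φ to 6o66o6o6o66o symbol by symbol: 6→6o, o→66o, 6→6o, 6→6o, o→66o, 6→6o, o→66o, 6→6o, o→66o, 6→6o, 6→6o, o→66o; joined: 6o 66o 6o 6o 66o 6o 66o 6o 66o 6o 6o 66o.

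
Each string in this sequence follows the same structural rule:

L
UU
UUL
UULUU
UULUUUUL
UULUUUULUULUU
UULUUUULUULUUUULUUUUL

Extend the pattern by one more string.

UULUUUULUULUUUULUUUULUULUUUULUULUU

Each term (from the third on) is the previous term followed by the one before it: term 3 = UU·L = UUL.
Continuing: UULUUUULUULUUUULUUUUL · UULUUUULUULUU gives term 8.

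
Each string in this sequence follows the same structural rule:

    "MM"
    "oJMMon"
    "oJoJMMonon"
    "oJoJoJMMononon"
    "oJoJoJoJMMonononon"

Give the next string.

Every step adds oJ to the front and on to the end of the previous string.
Applying this once more to oJoJoJoJMMonononon:

oJoJoJoJoJMMononononon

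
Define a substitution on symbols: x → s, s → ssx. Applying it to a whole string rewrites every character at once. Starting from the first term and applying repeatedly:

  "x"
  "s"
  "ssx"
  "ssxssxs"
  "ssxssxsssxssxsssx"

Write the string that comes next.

ssxssxsssxssxsssxssxssxsssxssxsssxssxssxs

Replace each of the 17 characters of ssxssxsssxssxsssx in place — ssx ssx s ssx ssx s ssx ssx ssx s ssx ssx s ssx ssx ssx s — and concatenate.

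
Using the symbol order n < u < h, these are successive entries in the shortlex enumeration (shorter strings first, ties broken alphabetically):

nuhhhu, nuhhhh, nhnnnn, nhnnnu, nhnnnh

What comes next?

Find the rightmost character of nhnnnh below h, bump it to the next letter, and reset everything to its right to n.

nhnnun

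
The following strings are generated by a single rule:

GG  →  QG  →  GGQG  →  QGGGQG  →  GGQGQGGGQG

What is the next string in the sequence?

From term 3 onward, concatenate the second-to-last term with the last: GG·QG = GGQG, QG·GGQG = QGGGQG, …
So term 6 is QGGGQG·GGQGQGGGQG.

QGGGQGGGQGQGGGQG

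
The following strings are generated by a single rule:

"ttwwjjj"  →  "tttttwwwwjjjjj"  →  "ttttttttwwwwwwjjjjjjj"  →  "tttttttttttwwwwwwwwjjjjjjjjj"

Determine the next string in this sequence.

Reading off run lengths: t runs 2, 5, 8, 11; w runs 2, 4, 6, 8; j runs 3, 5, 7, 9 — each is linear in n (n = 1, 2, …).
Setting n = 5 gives 14, 10, 11 characters in each block.

ttttttttttttttwwwwwwwwwwjjjjjjjjjjj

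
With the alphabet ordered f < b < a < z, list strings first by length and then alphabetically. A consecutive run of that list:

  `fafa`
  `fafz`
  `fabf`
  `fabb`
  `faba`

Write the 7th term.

faaf

Stepping forward 2 times from faba: faba → fabz, then the target.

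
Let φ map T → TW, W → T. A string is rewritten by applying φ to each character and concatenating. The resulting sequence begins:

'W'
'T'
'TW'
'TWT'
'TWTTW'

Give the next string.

Apply φ to TWTTW symbol by symbol: T→TW, W→T, T→TW, T→TW, W→T; joined: TW T TW TW T.

TWTTWTWT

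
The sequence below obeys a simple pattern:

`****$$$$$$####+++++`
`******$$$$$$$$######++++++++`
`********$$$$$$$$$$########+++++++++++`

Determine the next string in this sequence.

Term n consists of 2n *'s, followed by 2n+2 $'s, followed by 2n #'s, followed by 3n-1 +'s, where the shown terms are n = 2, 3, 4.
Setting n = 5 gives 10, 12, 10, 14 characters in each block.

**********$$$$$$$$$$$$##########++++++++++++++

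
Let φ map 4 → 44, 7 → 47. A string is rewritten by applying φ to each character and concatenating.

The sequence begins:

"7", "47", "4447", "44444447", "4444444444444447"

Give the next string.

Rewriting the 16 symbols of 4444444444444447 one by one yields 44 44 44 44 44 44 44 44 44 44 44 44 44 44 44 47; concatenated:

44444444444444444444444444444447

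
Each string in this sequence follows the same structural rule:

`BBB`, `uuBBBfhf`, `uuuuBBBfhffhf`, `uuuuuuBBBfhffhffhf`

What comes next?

s(k+1) = uu·s(k)·fhf, so each term gains uu as a prefix and fhf as a suffix.
One more step from uuuuuuBBBfhffhffhf gives the answer.

uuuuuuuuBBBfhffhffhffhf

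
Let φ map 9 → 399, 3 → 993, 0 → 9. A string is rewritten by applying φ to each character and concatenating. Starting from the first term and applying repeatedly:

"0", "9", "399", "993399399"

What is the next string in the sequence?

399399993993399399993399399

Apply φ to 993399399 symbol by symbol: 9→399, 9→399, 3→993, 3→993, 9→399, 9→399, 3→993, 9→399, 9→399; joined: 399 399 993 993 399 399 993 399 399.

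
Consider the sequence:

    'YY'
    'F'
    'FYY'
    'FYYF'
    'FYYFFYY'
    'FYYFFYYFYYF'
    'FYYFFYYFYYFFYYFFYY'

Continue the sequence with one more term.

Each term (from the third on) is the previous term followed by the one before it: term 3 = F·YY = FYY.
Continuing: FYYFFYYFYYFFYYFFYY · FYYFFYYFYYF gives term 8.

FYYFFYYFYYFFYYFFYYFYYFFYYFYYF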